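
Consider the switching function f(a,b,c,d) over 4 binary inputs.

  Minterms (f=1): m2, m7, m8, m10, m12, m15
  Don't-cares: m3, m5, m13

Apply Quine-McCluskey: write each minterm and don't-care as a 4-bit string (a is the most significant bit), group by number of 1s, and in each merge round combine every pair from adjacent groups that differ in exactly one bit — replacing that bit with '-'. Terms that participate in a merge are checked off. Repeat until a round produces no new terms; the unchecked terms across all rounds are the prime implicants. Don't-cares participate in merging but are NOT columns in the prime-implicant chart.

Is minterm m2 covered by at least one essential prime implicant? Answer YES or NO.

Round 0: 0010✓ 0011✓ 0101✓ 0111✓ 1000✓ 1010✓ 1100✓ 1101✓ 1111✓
Round 1: -010 -101✓ -111✓ 0-11 001- 01-1✓ 1-00 10-0 11-1✓ 110-
Round 2: -1-1
PIs = {-010, -1-1, 0-11, 001-, 1-00, 10-0, 110-}
Coverage chart:
  m2: -010,001-
  m7: -1-1,0-11
  m8: 1-00,10-0
  m10: -010,10-0
  m12: 1-00,110-
  m15: -1-1 ←essential
Essential: -1-1

NO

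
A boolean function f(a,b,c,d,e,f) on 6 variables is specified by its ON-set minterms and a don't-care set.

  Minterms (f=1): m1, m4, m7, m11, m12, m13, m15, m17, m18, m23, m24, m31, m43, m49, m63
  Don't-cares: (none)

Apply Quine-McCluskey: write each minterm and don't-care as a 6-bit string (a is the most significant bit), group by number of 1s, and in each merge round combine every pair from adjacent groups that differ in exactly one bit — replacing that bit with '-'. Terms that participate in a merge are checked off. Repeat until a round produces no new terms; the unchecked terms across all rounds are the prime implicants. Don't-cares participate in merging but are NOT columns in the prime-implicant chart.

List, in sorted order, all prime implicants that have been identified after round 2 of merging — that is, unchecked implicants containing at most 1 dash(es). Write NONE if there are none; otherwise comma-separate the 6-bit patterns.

-01011, -10001, -11111, 0-0001, 00-100, 001-11, 0011-1, 00110-, 010010, 011000

Round 0: 000001✓ 000100✓ 000111✓ 001011✓ 001100✓ 001101✓ 001111✓ 010001✓ 010010 010111✓ 011000 011111✓ 101011✓ 110001✓ 111111✓
Round 1: -01011 -10001 -11111 0-0001 0-0111✓ 0-1111✓ 00-100 00-111✓ 001-11 0011-1 00110- 01-111✓
Round 2: 0--111
PIs = {-01011, -10001, -11111, 0--111, 0-0001, 00-100, 001-11, 0011-1, 00110-, 010010, 011000}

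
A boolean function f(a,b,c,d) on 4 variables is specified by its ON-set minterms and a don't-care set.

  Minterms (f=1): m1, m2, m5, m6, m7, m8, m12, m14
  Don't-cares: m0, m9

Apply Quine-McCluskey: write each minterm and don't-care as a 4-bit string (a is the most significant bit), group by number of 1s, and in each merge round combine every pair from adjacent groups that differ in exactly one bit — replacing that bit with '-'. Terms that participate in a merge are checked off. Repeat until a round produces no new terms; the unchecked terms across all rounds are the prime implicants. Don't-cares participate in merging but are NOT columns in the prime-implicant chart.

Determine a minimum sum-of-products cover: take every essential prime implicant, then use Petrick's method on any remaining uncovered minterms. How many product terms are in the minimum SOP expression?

4

[col 0] 0000*, 0001*, 0010*, 0101*, 0110*, 0111*, 1000*, 1001*, 1100*, 1110*
[col 1] -000*, -001*, -110, 0-01, 0-10, 00-0, 000-*, 01-1, 011-, 1-00, 100-*, 11-0
[col 2] -00-
Prime implicants: -00-, -110, 0-01, 0-10, 00-0, 01-1, 011-, 1-00, 11-0
PI chart (minterm → PIs covering it):
  1 | -00-,0-01
  2 | 0-10,00-0
  5 | 0-01,01-1
  6 | -110,0-10,011-
  7 | 01-1,011-
  8 | -00-,1-00
  12 | 1-00,11-0
  14 | -110,11-0
(no essential prime implicants)
Petrick residual → -00-, 0-10, 01-1, 11-0
Minimum SOP uses 4 PIs: b'c' + a'cd' + a'bd + abd'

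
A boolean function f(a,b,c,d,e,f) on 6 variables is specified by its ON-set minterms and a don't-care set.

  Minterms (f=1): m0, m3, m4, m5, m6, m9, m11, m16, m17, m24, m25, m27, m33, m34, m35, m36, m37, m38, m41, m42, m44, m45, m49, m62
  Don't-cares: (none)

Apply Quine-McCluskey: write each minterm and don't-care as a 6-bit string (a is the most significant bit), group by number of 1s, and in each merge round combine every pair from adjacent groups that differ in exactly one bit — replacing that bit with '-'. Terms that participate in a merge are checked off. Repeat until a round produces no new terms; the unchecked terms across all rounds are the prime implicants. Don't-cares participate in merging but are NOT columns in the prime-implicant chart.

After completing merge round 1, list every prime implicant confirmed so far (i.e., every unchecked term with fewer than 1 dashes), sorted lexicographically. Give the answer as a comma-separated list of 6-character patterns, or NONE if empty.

size-2^0 implicants → 000000(✓)  000011(✓)  000100(✓)  000101(✓)  000110(✓)  001001(✓)  001011(✓)  010000(✓)  010001(✓)  011000(✓)  011001(✓)  011011(✓)  100001(✓)  100010(✓)  100011(✓)  100100(✓)  100101(✓)  100110(✓)  101001(✓)  101010(✓)  101100(✓)  101101(✓)  110001(✓)  111110
size-2^1 implicants → -00011  -00100(✓)  -00101(✓)  -00110(✓)  -01001  -10001  0-0000  0-1001(✓)  0-1011(✓)  00-011  000-00  0001-0(✓)  00010-(✓)  0010-1(✓)  01-000(✓)  01-001(✓)  01000-(✓)  0110-1(✓)  01100-(✓)  1-0001  10-001(✓)  10-010  10-100(✓)  10-101(✓)  100-01(✓)  100-10  1000-1  10001-  1001-0(✓)  10010-(✓)  101-01(✓)  10110-(✓)
size-2^2 implicants → -001-0  -0010-  0-10-1  01-00-  10--01  10-10-
Unchecked terms (primes): -00011, -001-0, -0010-, -01001, -10001, 0-0000, 0-10-1, 00-011, 000-00, 01-00-, 1-0001, 10--01, 10-010, 10-10-, 100-10, 1000-1, 10001-, 111110

111110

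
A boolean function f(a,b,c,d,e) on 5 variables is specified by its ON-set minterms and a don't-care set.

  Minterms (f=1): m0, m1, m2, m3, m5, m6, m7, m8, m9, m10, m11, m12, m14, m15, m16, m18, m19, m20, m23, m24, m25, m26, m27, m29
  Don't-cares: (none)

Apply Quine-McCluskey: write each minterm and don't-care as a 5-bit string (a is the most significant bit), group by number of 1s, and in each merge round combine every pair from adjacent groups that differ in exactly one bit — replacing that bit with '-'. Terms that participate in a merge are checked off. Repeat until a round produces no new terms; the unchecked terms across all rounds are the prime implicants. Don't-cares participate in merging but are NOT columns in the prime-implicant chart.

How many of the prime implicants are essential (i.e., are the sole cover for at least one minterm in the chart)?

size-2^0 implicants → 00000(✓)  00001(✓)  00010(✓)  00011(✓)  00101(✓)  00110(✓)  00111(✓)  01000(✓)  01001(✓)  01010(✓)  01011(✓)  01100(✓)  01110(✓)  01111(✓)  10000(✓)  10010(✓)  10011(✓)  10100(✓)  10111(✓)  11000(✓)  11001(✓)  11010(✓)  11011(✓)  11101(✓)
size-2^1 implicants → -0000(✓)  -0010(✓)  -0011(✓)  -0111(✓)  -1000(✓)  -1001(✓)  -1010(✓)  -1011(✓)  0-000(✓)  0-001(✓)  0-010(✓)  0-011(✓)  0-110(✓)  0-111(✓)  00-01(✓)  00-10(✓)  00-11(✓)  000-0(✓)  000-1(✓)  0000-(✓)  0001-(✓)  001-1(✓)  0011-(✓)  01-00(✓)  01-10(✓)  01-11(✓)  010-0(✓)  010-1(✓)  0100-(✓)  0101-(✓)  011-0(✓)  0111-(✓)  1-000(✓)  1-010(✓)  1-011(✓)  10-00  10-11(✓)  100-0(✓)  1001-(✓)  11-01  110-0(✓)  110-1(✓)  1100-(✓)  1101-(✓)
size-2^2 implicants → --000(✓)  --010(✓)  --011(✓)  -0-11  -00-0(✓)  -001-(✓)  -10-0(✓)  -10-1(✓)  -100-(✓)  -101-(✓)  0--10(✓)  0--11(✓)  0-0-0(✓)  0-0-1(✓)  0-00-(✓)  0-01-(✓)  0-11-(✓)  00--1  00-1-(✓)  000--(✓)  01--0  01-1-(✓)  010--(✓)  1-0-0(✓)  1-01-(✓)  110--(✓)
size-2^3 implicants → --0-0  --01-  -10--  0--1-  0-0--
Unchecked terms (primes): --0-0, --01-, -0-11, -10--, 0--1-, 0-0--, 00--1, 01--0, 10-00, 11-01
Minterm coverage:
  m0 ⊆ --0-0,0-0--
  m1 ⊆ 0-0--,00--1
  m2 ⊆ --0-0,--01-,0--1-,0-0--
  m3 ⊆ --01-,-0-11,0--1-,0-0--,00--1
  m5 ⊆ 00--1 [E]
  m6 ⊆ 0--1- [E]
  m7 ⊆ -0-11,0--1-,00--1
  m8 ⊆ --0-0,-10--,0-0--,01--0
  m9 ⊆ -10--,0-0--
  m10 ⊆ --0-0,--01-,-10--,0--1-,0-0--,01--0
  m11 ⊆ --01-,-10--,0--1-,0-0--
  m12 ⊆ 01--0 [E]
  m14 ⊆ 0--1-,01--0
  m15 ⊆ 0--1- [E]
  m16 ⊆ --0-0,10-00
  m18 ⊆ --0-0,--01-
  m19 ⊆ --01-,-0-11
  m20 ⊆ 10-00 [E]
  m23 ⊆ -0-11 [E]
  m24 ⊆ --0-0,-10--
  m25 ⊆ -10--,11-01
  m26 ⊆ --0-0,--01-,-10--
  m27 ⊆ --01-,-10--
  m29 ⊆ 11-01 [E]
E = {-0-11, 0--1-, 00--1, 01--0, 10-00, 11-01}

6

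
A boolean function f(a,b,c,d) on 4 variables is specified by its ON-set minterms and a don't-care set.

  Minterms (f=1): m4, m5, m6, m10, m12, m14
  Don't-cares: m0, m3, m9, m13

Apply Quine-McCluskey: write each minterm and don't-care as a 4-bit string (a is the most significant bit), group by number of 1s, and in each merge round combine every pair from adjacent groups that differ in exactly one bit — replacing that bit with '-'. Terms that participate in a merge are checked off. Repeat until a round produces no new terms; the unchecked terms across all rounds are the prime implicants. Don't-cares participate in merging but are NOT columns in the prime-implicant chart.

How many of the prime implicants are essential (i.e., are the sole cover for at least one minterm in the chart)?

3

[col 0] 0000*, 0011, 0100*, 0101*, 0110*, 1001*, 1010*, 1100*, 1101*, 1110*
[col 1] -100*, -101*, -110*, 0-00, 01-0*, 010-*, 1-01, 1-10, 11-0*, 110-*
[col 2] -1-0, -10-
Prime implicants: -1-0, -10-, 0-00, 0011, 1-01, 1-10
PI chart (minterm → PIs covering it):
  4 | -1-0,-10-,0-00
  5 | -10-  (sole → essential)
  6 | -1-0  (sole → essential)
  10 | 1-10  (sole → essential)
  12 | -1-0,-10-
  14 | -1-0,1-10
Essential prime implicants: -1-0, -10-, 1-10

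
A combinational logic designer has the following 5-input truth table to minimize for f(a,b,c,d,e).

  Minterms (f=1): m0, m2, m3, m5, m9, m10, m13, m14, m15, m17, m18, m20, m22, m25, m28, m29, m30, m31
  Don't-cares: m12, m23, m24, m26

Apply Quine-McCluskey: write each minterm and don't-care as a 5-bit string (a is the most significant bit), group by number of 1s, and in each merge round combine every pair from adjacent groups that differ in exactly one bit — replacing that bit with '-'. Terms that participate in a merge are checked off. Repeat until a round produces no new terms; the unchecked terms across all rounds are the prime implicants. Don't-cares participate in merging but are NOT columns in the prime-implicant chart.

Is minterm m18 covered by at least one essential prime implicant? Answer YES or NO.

Round 0: 00000✓ 00010✓ 00011✓ 00101✓ 01001✓ 01010✓ 01100✓ 01101✓ 01110✓ 01111✓ 10001✓ 10010✓ 10100✓ 10110✓ 10111✓ 11000✓ 11001✓ 11010✓ 11100✓ 11101✓ 11110✓ 11111✓
Round 1: -0010✓ -1001✓ -1010✓ -1100✓ -1101✓ -1110✓ -1111✓ 0-010✓ 0-101 000-0 0001- 01-01✓ 01-10✓ 011-0✓ 011-1✓ 0110-✓ 0111-✓ 1-001 1-010✓ 1-100✓ 1-110✓ 1-111✓ 10-10✓ 101-0✓ 1011-✓ 11-00✓ 11-01✓ 11-10✓ 110-0✓ 1100-✓ 111-0✓ 111-1✓ 1110-✓ 1111-✓
Round 2: --010 -1-01 -1-10 -11-0✓ -11-1✓ -110-✓ -111-✓ 011--✓ 1--10 1-1-0 1-11- 11--0 11-0- 111--✓
Round 3: -11--
PIs = {--010, -1-01, -1-10, -11--, 0-101, 000-0, 0001-, 1--10, 1-001, 1-1-0, 1-11-, 11--0, 11-0-}
Coverage chart:
  m0: 000-0 ←essential
  m2: --010,000-0,0001-
  m3: 0001- ←essential
  m5: 0-101 ←essential
  m9: -1-01 ←essential
  m10: --010,-1-10
  m13: -1-01,-11--,0-101
  m14: -1-10,-11--
  m15: -11-- ←essential
  m17: 1-001 ←essential
  m18: --010,1--10
  m20: 1-1-0 ←essential
  m22: 1--10,1-1-0,1-11-
  m25: -1-01,1-001,11-0-
  m28: -11--,1-1-0,11--0,11-0-
  m29: -1-01,-11--,11-0-
  m30: -1-10,-11--,1--10,1-1-0,1-11-,11--0
  m31: -11--,1-11-
Essential: -1-01, -11--, 0-101, 000-0, 0001-, 1-001, 1-1-0

NO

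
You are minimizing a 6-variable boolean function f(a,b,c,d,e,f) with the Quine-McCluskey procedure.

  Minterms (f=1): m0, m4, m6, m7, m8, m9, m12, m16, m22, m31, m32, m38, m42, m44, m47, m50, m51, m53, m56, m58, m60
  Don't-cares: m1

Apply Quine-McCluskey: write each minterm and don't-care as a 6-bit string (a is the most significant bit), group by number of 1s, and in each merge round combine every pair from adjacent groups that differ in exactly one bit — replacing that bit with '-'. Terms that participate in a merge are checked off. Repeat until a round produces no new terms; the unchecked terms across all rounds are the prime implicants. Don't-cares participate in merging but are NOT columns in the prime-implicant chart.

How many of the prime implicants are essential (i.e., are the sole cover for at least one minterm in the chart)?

11

Round 0: 000000✓ 000001✓ 000100✓ 000110✓ 000111✓ 001000✓ 001001✓ 001100✓ 010000✓ 010110✓ 011111 100000✓ 100110✓ 101010✓ 101100✓ 101111 110010✓ 110011✓ 110101 111000✓ 111010✓ 111100✓
Round 1: -00000 -00110 -01100 0-0000 0-0110 00-000✓ 00-001✓ 00-100✓ 000-00✓ 00000-✓ 0001-0 00011- 001-00✓ 00100-✓ 1-1010 1-1100 11-010 11001- 111-00 1110-0
Round 2: 00--00 00-00-
PIs = {-00000, -00110, -01100, 0-0000, 0-0110, 00--00, 00-00-, 0001-0, 00011-, 011111, 1-1010, 1-1100, 101111, 11-010, 11001-, 110101, 111-00, 1110-0}
Coverage chart:
  m0: -00000,0-0000,00--00,00-00-
  m4: 00--00,0001-0
  m6: -00110,0-0110,0001-0,00011-
  m7: 00011- ←essential
  m8: 00--00,00-00-
  m9: 00-00- ←essential
  m12: -01100,00--00
  m16: 0-0000 ←essential
  m22: 0-0110 ←essential
  m31: 011111 ←essential
  m32: -00000 ←essential
  m38: -00110 ←essential
  m42: 1-1010 ←essential
  m44: -01100,1-1100
  m47: 101111 ←essential
  m50: 11-010,11001-
  m51: 11001- ←essential
  m53: 110101 ←essential
  m56: 111-00,1110-0
  m58: 1-1010,11-010,1110-0
  m60: 1-1100,111-00
Essential: -00000, -00110, 0-0000, 0-0110, 00-00-, 00011-, 011111, 1-1010, 101111, 11001-, 110101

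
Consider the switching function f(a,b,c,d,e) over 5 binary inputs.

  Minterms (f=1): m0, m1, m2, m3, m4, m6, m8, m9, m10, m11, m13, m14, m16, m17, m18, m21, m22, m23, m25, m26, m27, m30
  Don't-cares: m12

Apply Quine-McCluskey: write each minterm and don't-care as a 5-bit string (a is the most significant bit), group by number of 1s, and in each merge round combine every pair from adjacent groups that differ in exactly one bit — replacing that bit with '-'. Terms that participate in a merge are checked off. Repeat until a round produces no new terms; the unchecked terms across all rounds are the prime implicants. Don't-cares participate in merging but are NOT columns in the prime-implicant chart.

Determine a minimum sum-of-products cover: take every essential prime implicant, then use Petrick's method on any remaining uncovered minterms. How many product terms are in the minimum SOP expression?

[col 0] 00000*, 00001*, 00010*, 00011*, 00100*, 00110*, 01000*, 01001*, 01010*, 01011*, 01100*, 01101*, 01110*, 10000*, 10001*, 10010*, 10101*, 10110*, 10111*, 11001*, 11010*, 11011*, 11110*
[col 1] -0000*, -0001*, -0010*, -0110*, -1001*, -1010*, -1011*, -1110*, 0-000*, 0-001*, 0-010*, 0-011*, 0-100*, 0-110*, 00-00*, 00-10*, 000-0*, 000-1*, 0000-*, 0001-*, 001-0*, 01-00*, 01-01*, 01-10*, 010-0*, 010-1*, 0100-*, 0101-*, 011-0*, 0110-*, 1-001*, 1-010*, 1-110*, 10-01, 10-10*, 100-0*, 1000-*, 101-1, 1011-, 11-10*, 110-1*, 1101-*
[col 2] --001, --010*, --110*, -0-10*, -00-0, -000-, -1-10*, -10-1, -101-, 0--00*, 0--10*, 0-0-0*, 0-0-1*, 0-00-*, 0-01-*, 0-1-0*, 00--0*, 000--*, 01--0*, 01-0-, 010--*, 1--10*
[col 3] ---10, 0---0, 0-0--
Prime implicants: ---10, --001, -00-0, -000-, -10-1, -101-, 0---0, 0-0--, 01-0-, 10-01, 101-1, 1011-
PI chart (minterm → PIs covering it):
  0 | -00-0,-000-,0---0,0-0--
  1 | --001,-000-,0-0--
  2 | ---10,-00-0,0---0,0-0--
  3 | 0-0--  (sole → essential)
  4 | 0---0  (sole → essential)
  6 | ---10,0---0
  8 | 0---0,0-0--,01-0-
  9 | --001,-10-1,0-0--,01-0-
  10 | ---10,-101-,0---0,0-0--
  11 | -10-1,-101-,0-0--
  13 | 01-0-  (sole → essential)
  14 | ---10,0---0
  16 | -00-0,-000-
  17 | --001,-000-,10-01
  18 | ---10,-00-0
  21 | 10-01,101-1
  22 | ---10,1011-
  23 | 101-1,1011-
  25 | --001,-10-1
  26 | ---10,-101-
  27 | -10-1,-101-
  30 | ---10  (sole → essential)
Essential prime implicants: ---10, 0---0, 0-0--, 01-0-
Petrick residual → -000-, -10-1, 101-1
Minimum SOP uses 7 PIs: de' + b'c'd' + bc'e + a'e' + a'c' + a'bd' + ab'ce

7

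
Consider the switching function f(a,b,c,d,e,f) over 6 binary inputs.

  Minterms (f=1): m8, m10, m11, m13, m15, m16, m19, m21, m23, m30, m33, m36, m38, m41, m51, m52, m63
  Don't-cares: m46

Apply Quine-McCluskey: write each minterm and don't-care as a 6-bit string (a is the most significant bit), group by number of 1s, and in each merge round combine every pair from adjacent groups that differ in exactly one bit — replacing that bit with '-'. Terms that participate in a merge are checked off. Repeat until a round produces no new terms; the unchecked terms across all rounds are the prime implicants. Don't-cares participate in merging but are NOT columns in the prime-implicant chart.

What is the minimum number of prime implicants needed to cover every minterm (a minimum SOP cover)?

size-2^0 implicants → 001000(✓)  001010(✓)  001011(✓)  001101(✓)  001111(✓)  010000  010011(✓)  010101(✓)  010111(✓)  011110  100001(✓)  100100(✓)  100110(✓)  101001(✓)  101110(✓)  110011(✓)  110100(✓)  111111
size-2^1 implicants → -10011  001-11  0010-0  00101-  0011-1  010-11  0101-1  1-0100  10-001  10-110  1001-0
Unchecked terms (primes): -10011, 001-11, 0010-0, 00101-, 0011-1, 010-11, 010000, 0101-1, 011110, 1-0100, 10-001, 10-110, 1001-0, 111111
Minterm coverage:
  m8 ⊆ 0010-0 [E]
  m10 ⊆ 0010-0,00101-
  m11 ⊆ 001-11,00101-
  m13 ⊆ 0011-1 [E]
  m15 ⊆ 001-11,0011-1
  m16 ⊆ 010000 [E]
  m19 ⊆ -10011,010-11
  m21 ⊆ 0101-1 [E]
  m23 ⊆ 010-11,0101-1
  m30 ⊆ 011110 [E]
  m33 ⊆ 10-001 [E]
  m36 ⊆ 1-0100,1001-0
  m38 ⊆ 10-110,1001-0
  m41 ⊆ 10-001 [E]
  m51 ⊆ -10011 [E]
  m52 ⊆ 1-0100 [E]
  m63 ⊆ 111111 [E]
E = {-10011, 0010-0, 0011-1, 010000, 0101-1, 011110, 1-0100, 10-001, 111111}
Petrick residual → 001-11, 10-110
Cover = bc'd'ef + a'b'cef + a'b'cd'f' + a'b'cdf + a'bc'd'e'f' + a'bc'df + a'bcdef' + ac'de'f' + ab'd'e'f + ab'def' + abcdef  |cover|=11

11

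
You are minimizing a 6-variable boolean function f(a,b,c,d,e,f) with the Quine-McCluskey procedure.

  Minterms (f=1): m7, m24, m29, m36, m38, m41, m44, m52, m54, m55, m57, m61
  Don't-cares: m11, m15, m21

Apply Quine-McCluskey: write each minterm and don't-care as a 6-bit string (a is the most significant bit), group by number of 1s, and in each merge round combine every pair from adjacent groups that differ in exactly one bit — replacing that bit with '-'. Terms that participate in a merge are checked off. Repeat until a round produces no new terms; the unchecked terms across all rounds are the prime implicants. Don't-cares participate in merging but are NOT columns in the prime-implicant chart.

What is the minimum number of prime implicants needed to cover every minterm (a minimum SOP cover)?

7

size-2^0 implicants → 000111(✓)  001011(✓)  001111(✓)  010101(✓)  011000  011101(✓)  100100(✓)  100110(✓)  101001(✓)  101100(✓)  110100(✓)  110110(✓)  110111(✓)  111001(✓)  111101(✓)
size-2^1 implicants → -11101  00-111  001-11  01-101  1-0100(✓)  1-0110(✓)  1-1001  10-100  1001-0(✓)  1101-0(✓)  11011-  111-01
size-2^2 implicants → 1-01-0
Unchecked terms (primes): -11101, 00-111, 001-11, 01-101, 011000, 1-01-0, 1-1001, 10-100, 11011-, 111-01
Minterm coverage:
  m7 ⊆ 00-111 [E]
  m24 ⊆ 011000 [E]
  m29 ⊆ -11101,01-101
  m36 ⊆ 1-01-0,10-100
  m38 ⊆ 1-01-0 [E]
  m41 ⊆ 1-1001 [E]
  m44 ⊆ 10-100 [E]
  m52 ⊆ 1-01-0 [E]
  m54 ⊆ 1-01-0,11011-
  m55 ⊆ 11011- [E]
  m57 ⊆ 1-1001,111-01
  m61 ⊆ -11101,111-01
E = {00-111, 011000, 1-01-0, 1-1001, 10-100, 11011-}
Petrick residual → -11101
Cover = bcde'f + a'b'def + a'bcd'e'f' + ac'df' + acd'e'f + ab'de'f' + abc'de  |cover|=7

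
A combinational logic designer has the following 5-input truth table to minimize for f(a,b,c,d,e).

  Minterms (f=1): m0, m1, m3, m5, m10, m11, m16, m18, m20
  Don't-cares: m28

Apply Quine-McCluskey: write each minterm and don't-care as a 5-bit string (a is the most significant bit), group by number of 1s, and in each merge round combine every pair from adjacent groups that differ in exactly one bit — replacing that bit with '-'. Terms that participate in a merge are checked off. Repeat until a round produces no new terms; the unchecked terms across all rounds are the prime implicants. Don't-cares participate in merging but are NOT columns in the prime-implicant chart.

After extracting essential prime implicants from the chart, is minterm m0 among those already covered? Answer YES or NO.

NO

size-2^0 implicants → 00000(✓)  00001(✓)  00011(✓)  00101(✓)  01010(✓)  01011(✓)  10000(✓)  10010(✓)  10100(✓)  11100(✓)
size-2^1 implicants → -0000  0-011  00-01  000-1  0000-  0101-  1-100  10-00  100-0
Unchecked terms (primes): -0000, 0-011, 00-01, 000-1, 0000-, 0101-, 1-100, 10-00, 100-0
Minterm coverage:
  m0 ⊆ -0000,0000-
  m1 ⊆ 00-01,000-1,0000-
  m3 ⊆ 0-011,000-1
  m5 ⊆ 00-01 [E]
  m10 ⊆ 0101- [E]
  m11 ⊆ 0-011,0101-
  m16 ⊆ -0000,10-00,100-0
  m18 ⊆ 100-0 [E]
  m20 ⊆ 1-100,10-00
E = {00-01, 0101-, 100-0}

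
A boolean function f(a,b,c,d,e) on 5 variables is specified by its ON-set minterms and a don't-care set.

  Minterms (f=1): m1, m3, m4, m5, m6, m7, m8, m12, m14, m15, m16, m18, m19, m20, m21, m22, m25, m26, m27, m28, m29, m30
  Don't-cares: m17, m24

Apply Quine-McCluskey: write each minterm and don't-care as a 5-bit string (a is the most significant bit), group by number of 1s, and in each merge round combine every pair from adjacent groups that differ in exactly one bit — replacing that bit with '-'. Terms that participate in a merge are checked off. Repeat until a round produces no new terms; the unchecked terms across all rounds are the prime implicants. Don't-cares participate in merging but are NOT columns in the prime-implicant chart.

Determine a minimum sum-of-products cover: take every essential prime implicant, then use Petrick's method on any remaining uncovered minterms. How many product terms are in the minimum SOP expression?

Round 0: 00001✓ 00011✓ 00100✓ 00101✓ 00110✓ 00111✓ 01000✓ 01100✓ 01110✓ 01111✓ 10000✓ 10001✓ 10010✓ 10011✓ 10100✓ 10101✓ 10110✓ 11000✓ 11001✓ 11010✓ 11011✓ 11100✓ 11101✓ 11110✓
Round 1: -0001✓ -0011✓ -0100✓ -0101✓ -0110✓ -1000✓ -1100✓ -1110✓ 0-100✓ 0-110✓ 0-111✓ 00-01✓ 00-11✓ 000-1✓ 001-0✓ 001-1✓ 0010-✓ 0011-✓ 01-00✓ 011-0✓ 0111-✓ 1-000✓ 1-001✓ 1-010✓ 1-011✓ 1-100✓ 1-101✓ 1-110✓ 10-00✓ 10-01✓ 10-10✓ 100-0✓ 100-1✓ 1000-✓ 1001-✓ 101-0✓ 1010-✓ 11-00✓ 11-01✓ 11-10✓ 110-0✓ 110-1✓ 1100-✓ 1101-✓ 111-0✓ 1110-✓
Round 2: --100✓ --110✓ -0-01 -00-1 -01-0✓ -010- -1-00 -11-0✓ 0-1-0✓ 0-11- 00--1 001-- 1--00✓ 1--01✓ 1--10✓ 1-0-0✓ 1-0-1✓ 1-00-✓ 1-01-✓ 1-1-0✓ 1-10-✓ 10--0✓ 10-0-✓ 100--✓ 11--0✓ 11-0-✓ 110--✓
Round 3: --1-0 1---0 1--0- 1-0--
PIs = {--1-0, -0-01, -00-1, -010-, -1-00, 0-11-, 00--1, 001--, 1---0, 1--0-, 1-0--}
Coverage chart:
  m1: -0-01,-00-1,00--1
  m3: -00-1,00--1
  m4: --1-0,-010-,001--
  m5: -0-01,-010-,00--1,001--
  m6: --1-0,0-11-,001--
  m7: 0-11-,00--1,001--
  m8: -1-00 ←essential
  m12: --1-0,-1-00
  m14: --1-0,0-11-
  m15: 0-11- ←essential
  m16: 1---0,1--0-,1-0--
  m18: 1---0,1-0--
  m19: -00-1,1-0--
  m20: --1-0,-010-,1---0,1--0-
  m21: -0-01,-010-,1--0-
  m22: --1-0,1---0
  m25: 1--0-,1-0--
  m26: 1---0,1-0--
  m27: 1-0-- ←essential
  m28: --1-0,-1-00,1---0,1--0-
  m29: 1--0- ←essential
  m30: --1-0,1---0
Essential: -1-00, 0-11-, 1--0-, 1-0--
Petrick residual → --1-0, 00--1
Min cover (6 terms): ce' + bd'e' + a'cd + a'b'e + ad' + ac'

6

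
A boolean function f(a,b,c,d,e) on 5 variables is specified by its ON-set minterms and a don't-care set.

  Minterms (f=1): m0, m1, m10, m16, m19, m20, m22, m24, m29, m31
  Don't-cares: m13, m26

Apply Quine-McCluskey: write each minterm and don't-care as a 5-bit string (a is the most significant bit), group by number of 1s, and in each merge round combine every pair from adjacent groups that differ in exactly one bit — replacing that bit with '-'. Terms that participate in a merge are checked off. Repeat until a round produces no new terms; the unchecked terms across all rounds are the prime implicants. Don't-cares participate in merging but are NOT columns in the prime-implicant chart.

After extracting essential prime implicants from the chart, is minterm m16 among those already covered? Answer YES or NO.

size-2^0 implicants → 00000(✓)  00001(✓)  01010(✓)  01101(✓)  10000(✓)  10011  10100(✓)  10110(✓)  11000(✓)  11010(✓)  11101(✓)  11111(✓)
size-2^1 implicants → -0000  -1010  -1101  0000-  1-000  10-00  101-0  110-0  111-1
Unchecked terms (primes): -0000, -1010, -1101, 0000-, 1-000, 10-00, 10011, 101-0, 110-0, 111-1
Minterm coverage:
  m0 ⊆ -0000,0000-
  m1 ⊆ 0000- [E]
  m10 ⊆ -1010 [E]
  m16 ⊆ -0000,1-000,10-00
  m19 ⊆ 10011 [E]
  m20 ⊆ 10-00,101-0
  m22 ⊆ 101-0 [E]
  m24 ⊆ 1-000,110-0
  m29 ⊆ -1101,111-1
  m31 ⊆ 111-1 [E]
E = {-1010, 0000-, 10011, 101-0, 111-1}

NO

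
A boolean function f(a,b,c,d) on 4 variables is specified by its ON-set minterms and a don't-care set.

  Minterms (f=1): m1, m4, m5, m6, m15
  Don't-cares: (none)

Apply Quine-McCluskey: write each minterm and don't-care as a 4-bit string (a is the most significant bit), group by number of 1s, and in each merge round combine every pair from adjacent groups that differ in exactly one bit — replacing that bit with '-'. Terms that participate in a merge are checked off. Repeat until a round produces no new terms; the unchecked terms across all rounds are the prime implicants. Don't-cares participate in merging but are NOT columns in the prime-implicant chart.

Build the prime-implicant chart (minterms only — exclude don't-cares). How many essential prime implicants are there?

Round 0: 0001✓ 0100✓ 0101✓ 0110✓ 1111
Round 1: 0-01 01-0 010-
PIs = {0-01, 01-0, 010-, 1111}
Coverage chart:
  m1: 0-01 ←essential
  m4: 01-0,010-
  m5: 0-01,010-
  m6: 01-0 ←essential
  m15: 1111 ←essential
Essential: 0-01, 01-0, 1111

3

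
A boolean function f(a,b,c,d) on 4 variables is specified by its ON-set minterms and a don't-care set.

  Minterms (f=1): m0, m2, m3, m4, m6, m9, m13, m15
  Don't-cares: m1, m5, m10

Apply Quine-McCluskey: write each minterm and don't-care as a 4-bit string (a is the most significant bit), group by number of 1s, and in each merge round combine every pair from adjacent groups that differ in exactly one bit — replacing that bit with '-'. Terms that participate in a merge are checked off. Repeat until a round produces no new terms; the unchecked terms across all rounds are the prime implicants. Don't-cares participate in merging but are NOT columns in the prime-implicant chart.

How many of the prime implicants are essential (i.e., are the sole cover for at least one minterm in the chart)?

4

Round 0: 0000✓ 0001✓ 0010✓ 0011✓ 0100✓ 0101✓ 0110✓ 1001✓ 1010✓ 1101✓ 1111✓
Round 1: -001✓ -010 -101✓ 0-00✓ 0-01✓ 0-10✓ 00-0✓ 00-1✓ 000-✓ 001-✓ 01-0✓ 010-✓ 1-01✓ 11-1
Round 2: --01 0--0 0-0- 00--
PIs = {--01, -010, 0--0, 0-0-, 00--, 11-1}
Coverage chart:
  m0: 0--0,0-0-,00--
  m2: -010,0--0,00--
  m3: 00-- ←essential
  m4: 0--0,0-0-
  m6: 0--0 ←essential
  m9: --01 ←essential
  m13: --01,11-1
  m15: 11-1 ←essential
Essential: --01, 0--0, 00--, 11-1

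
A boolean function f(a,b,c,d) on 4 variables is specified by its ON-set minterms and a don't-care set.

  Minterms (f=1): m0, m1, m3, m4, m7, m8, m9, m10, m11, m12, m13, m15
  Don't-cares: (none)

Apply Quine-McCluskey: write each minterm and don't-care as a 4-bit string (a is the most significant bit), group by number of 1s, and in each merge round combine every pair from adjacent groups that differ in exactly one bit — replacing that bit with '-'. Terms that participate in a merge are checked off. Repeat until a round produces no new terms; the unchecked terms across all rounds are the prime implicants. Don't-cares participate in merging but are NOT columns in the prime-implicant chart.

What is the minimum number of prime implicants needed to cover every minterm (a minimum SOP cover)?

5

[col 0] 0000*, 0001*, 0011*, 0100*, 0111*, 1000*, 1001*, 1010*, 1011*, 1100*, 1101*, 1111*
[col 1] -000*, -001*, -011*, -100*, -111*, 0-00*, 0-11*, 00-1*, 000-*, 1-00*, 1-01*, 1-11*, 10-0*, 10-1*, 100-*, 101-*, 11-1*, 110-*
[col 2] --00, --11, -0-1, -00-, 1--1, 1-0-, 10--
Prime implicants: --00, --11, -0-1, -00-, 1--1, 1-0-, 10--
PI chart (minterm → PIs covering it):
  0 | --00,-00-
  1 | -0-1,-00-
  3 | --11,-0-1
  4 | --00  (sole → essential)
  7 | --11  (sole → essential)
  8 | --00,-00-,1-0-,10--
  9 | -0-1,-00-,1--1,1-0-,10--
  10 | 10--  (sole → essential)
  11 | --11,-0-1,1--1,10--
  12 | --00,1-0-
  13 | 1--1,1-0-
  15 | --11,1--1
Essential prime implicants: --00, --11, 10--
Petrick residual → -0-1, 1--1
Minimum SOP uses 5 PIs: c'd' + cd + b'd + ad + ab'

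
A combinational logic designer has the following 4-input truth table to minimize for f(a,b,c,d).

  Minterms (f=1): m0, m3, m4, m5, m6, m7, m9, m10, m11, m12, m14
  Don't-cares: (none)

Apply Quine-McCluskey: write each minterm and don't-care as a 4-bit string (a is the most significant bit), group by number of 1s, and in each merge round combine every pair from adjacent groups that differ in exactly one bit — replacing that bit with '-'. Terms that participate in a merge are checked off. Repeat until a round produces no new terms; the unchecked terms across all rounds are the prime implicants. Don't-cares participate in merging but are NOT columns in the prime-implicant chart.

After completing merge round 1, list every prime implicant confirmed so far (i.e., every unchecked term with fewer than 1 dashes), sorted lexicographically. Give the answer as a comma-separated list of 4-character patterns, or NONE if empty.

[col 0] 0000*, 0011*, 0100*, 0101*, 0110*, 0111*, 1001*, 1010*, 1011*, 1100*, 1110*
[col 1] -011, -100*, -110*, 0-00, 0-11, 01-0*, 01-1*, 010-*, 011-*, 1-10, 10-1, 101-, 11-0*
[col 2] -1-0, 01--
Prime implicants: -011, -1-0, 0-00, 0-11, 01--, 1-10, 10-1, 101-

NONE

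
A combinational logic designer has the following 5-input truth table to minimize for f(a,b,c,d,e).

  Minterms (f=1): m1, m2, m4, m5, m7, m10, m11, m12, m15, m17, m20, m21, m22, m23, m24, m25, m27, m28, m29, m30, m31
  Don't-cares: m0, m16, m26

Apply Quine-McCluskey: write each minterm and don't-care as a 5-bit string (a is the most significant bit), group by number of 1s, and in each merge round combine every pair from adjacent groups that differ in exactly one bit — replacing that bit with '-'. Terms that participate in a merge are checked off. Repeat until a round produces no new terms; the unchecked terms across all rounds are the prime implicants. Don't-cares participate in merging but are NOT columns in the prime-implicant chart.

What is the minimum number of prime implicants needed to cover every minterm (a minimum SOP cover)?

7

Round 0: 00000✓ 00001✓ 00010✓ 00100✓ 00101✓ 00111✓ 01010✓ 01011✓ 01100✓ 01111✓ 10000✓ 10001✓ 10100✓ 10101✓ 10110✓ 10111✓ 11000✓ 11001✓ 11010✓ 11011✓ 11100✓ 11101✓ 11110✓ 11111✓
Round 1: -0000✓ -0001✓ -0100✓ -0101✓ -0111✓ -1010✓ -1011✓ -1100✓ -1111✓ 0-010 0-100✓ 0-111✓ 00-00✓ 00-01✓ 000-0 0000-✓ 001-1✓ 0010-✓ 01-11✓ 0101-✓ 1-000✓ 1-001✓ 1-100✓ 1-101✓ 1-110✓ 1-111✓ 10-00✓ 10-01✓ 1000-✓ 101-0✓ 101-1✓ 1010-✓ 1011-✓ 11-00✓ 11-01✓ 11-10✓ 11-11✓ 110-0✓ 110-1✓ 1100-✓ 1101-✓ 111-0✓ 111-1✓ 1110-✓ 1111-✓
Round 2: --100 --111 -0-00✓ -0-01✓ -000-✓ -01-1 -010-✓ -1-11 -101- 00-0-✓ 1--00✓ 1--01✓ 1-00-✓ 1-1-0✓ 1-1-1✓ 1-10-✓ 1-11-✓ 10-0-✓ 101--✓ 11--0✓ 11--1✓ 11-0-✓ 11-1-✓ 110--✓ 111--✓
Round 3: -0-0- 1--0- 1-1-- 11---
PIs = {--100, --111, -0-0-, -01-1, -1-11, -101-, 0-010, 000-0, 1--0-, 1-1--, 11---}
Coverage chart:
  m1: -0-0- ←essential
  m2: 0-010,000-0
  m4: --100,-0-0-
  m5: -0-0-,-01-1
  m7: --111,-01-1
  m10: -101-,0-010
  m11: -1-11,-101-
  m12: --100 ←essential
  m15: --111,-1-11
  m17: -0-0-,1--0-
  m20: --100,-0-0-,1--0-,1-1--
  m21: -0-0-,-01-1,1--0-,1-1--
  m22: 1-1-- ←essential
  m23: --111,-01-1,1-1--
  m24: 1--0-,11---
  m25: 1--0-,11---
  m27: -1-11,-101-,11---
  m28: --100,1--0-,1-1--,11---
  m29: 1--0-,1-1--,11---
  m30: 1-1--,11---
  m31: --111,-1-11,1-1--,11---
Essential: --100, -0-0-, 1-1--
Petrick residual → --111, -1-11, 0-010, 1--0-
Min cover (7 terms): cd'e' + cde + b'd' + bde + a'c'de' + ad' + ac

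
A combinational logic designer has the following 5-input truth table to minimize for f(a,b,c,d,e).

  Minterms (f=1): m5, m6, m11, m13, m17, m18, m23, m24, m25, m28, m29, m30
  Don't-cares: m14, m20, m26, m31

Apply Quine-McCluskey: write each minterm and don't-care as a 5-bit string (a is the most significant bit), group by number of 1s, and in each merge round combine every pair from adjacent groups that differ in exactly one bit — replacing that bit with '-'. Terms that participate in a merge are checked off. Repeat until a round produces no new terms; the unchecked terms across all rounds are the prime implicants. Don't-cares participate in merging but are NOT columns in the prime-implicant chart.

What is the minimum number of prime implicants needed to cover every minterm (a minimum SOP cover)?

size-2^0 implicants → 00101(✓)  00110(✓)  01011  01101(✓)  01110(✓)  10001(✓)  10010(✓)  10100(✓)  10111(✓)  11000(✓)  11001(✓)  11010(✓)  11100(✓)  11101(✓)  11110(✓)  11111(✓)
size-2^1 implicants → -1101  -1110  0-101  0-110  1-001  1-010  1-100  1-111  11-00(✓)  11-01(✓)  11-10(✓)  110-0(✓)  1100-(✓)  111-0(✓)  111-1(✓)  1110-(✓)  1111-(✓)
size-2^2 implicants → 11--0  11-0-  111--
Unchecked terms (primes): -1101, -1110, 0-101, 0-110, 01011, 1-001, 1-010, 1-100, 1-111, 11--0, 11-0-, 111--
Minterm coverage:
  m5 ⊆ 0-101 [E]
  m6 ⊆ 0-110 [E]
  m11 ⊆ 01011 [E]
  m13 ⊆ -1101,0-101
  m17 ⊆ 1-001 [E]
  m18 ⊆ 1-010 [E]
  m23 ⊆ 1-111 [E]
  m24 ⊆ 11--0,11-0-
  m25 ⊆ 1-001,11-0-
  m28 ⊆ 1-100,11--0,11-0-,111--
  m29 ⊆ -1101,11-0-,111--
  m30 ⊆ -1110,11--0,111--
E = {0-101, 0-110, 01011, 1-001, 1-010, 1-111}
Petrick residual → -1101, 11--0
Cover = bcd'e + a'cd'e + a'cde' + a'bc'de + ac'd'e + ac'de' + acde + abe'  |cover|=8

8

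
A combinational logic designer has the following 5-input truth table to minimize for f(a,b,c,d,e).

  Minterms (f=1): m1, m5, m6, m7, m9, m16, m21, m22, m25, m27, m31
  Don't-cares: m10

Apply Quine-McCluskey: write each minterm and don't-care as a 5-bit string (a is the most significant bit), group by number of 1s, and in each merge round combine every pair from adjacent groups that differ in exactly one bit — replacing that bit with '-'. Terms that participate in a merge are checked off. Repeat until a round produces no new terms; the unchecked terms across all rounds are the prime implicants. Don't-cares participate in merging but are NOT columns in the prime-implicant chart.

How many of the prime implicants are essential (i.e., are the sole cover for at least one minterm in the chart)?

[col 0] 00001*, 00101*, 00110*, 00111*, 01001*, 01010, 10000, 10101*, 10110*, 11001*, 11011*, 11111*
[col 1] -0101, -0110, -1001, 0-001, 00-01, 001-1, 0011-, 11-11, 110-1
Prime implicants: -0101, -0110, -1001, 0-001, 00-01, 001-1, 0011-, 01010, 10000, 11-11, 110-1
PI chart (minterm → PIs covering it):
  1 | 0-001,00-01
  5 | -0101,00-01,001-1
  6 | -0110,0011-
  7 | 001-1,0011-
  9 | -1001,0-001
  16 | 10000  (sole → essential)
  21 | -0101  (sole → essential)
  22 | -0110  (sole → essential)
  25 | -1001,110-1
  27 | 11-11,110-1
  31 | 11-11  (sole → essential)
Essential prime implicants: -0101, -0110, 10000, 11-11

4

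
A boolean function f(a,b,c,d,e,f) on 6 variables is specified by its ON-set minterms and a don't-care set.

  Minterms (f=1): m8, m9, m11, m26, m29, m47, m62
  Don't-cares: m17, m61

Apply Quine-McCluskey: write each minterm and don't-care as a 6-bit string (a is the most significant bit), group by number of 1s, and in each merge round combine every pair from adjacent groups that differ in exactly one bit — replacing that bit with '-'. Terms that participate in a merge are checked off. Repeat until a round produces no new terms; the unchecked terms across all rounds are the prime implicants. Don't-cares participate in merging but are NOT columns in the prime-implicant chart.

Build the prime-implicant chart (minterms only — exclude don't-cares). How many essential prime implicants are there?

size-2^0 implicants → 001000(✓)  001001(✓)  001011(✓)  010001  011010  011101(✓)  101111  111101(✓)  111110
size-2^1 implicants → -11101  0010-1  00100-
Unchecked terms (primes): -11101, 0010-1, 00100-, 010001, 011010, 101111, 111110
Minterm coverage:
  m8 ⊆ 00100- [E]
  m9 ⊆ 0010-1,00100-
  m11 ⊆ 0010-1 [E]
  m26 ⊆ 011010 [E]
  m29 ⊆ -11101 [E]
  m47 ⊆ 101111 [E]
  m62 ⊆ 111110 [E]
E = {-11101, 0010-1, 00100-, 011010, 101111, 111110}

6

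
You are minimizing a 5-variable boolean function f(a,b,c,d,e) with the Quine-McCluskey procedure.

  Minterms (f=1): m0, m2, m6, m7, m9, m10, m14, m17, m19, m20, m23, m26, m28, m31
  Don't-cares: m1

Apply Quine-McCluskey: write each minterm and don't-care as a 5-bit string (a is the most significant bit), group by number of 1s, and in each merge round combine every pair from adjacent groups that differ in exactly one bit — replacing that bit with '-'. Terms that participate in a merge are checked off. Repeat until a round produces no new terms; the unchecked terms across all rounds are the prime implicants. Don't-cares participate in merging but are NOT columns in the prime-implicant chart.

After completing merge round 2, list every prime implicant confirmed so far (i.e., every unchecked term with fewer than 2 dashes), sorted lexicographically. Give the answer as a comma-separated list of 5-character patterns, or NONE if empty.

-0001, -0111, -1010, 0-001, 000-0, 0000-, 0011-, 1-100, 1-111, 10-11, 100-1

[col 0] 00000*, 00001*, 00010*, 00110*, 00111*, 01001*, 01010*, 01110*, 10001*, 10011*, 10100*, 10111*, 11010*, 11100*, 11111*
[col 1] -0001, -0111, -1010, 0-001, 0-010*, 0-110*, 00-10*, 000-0, 0000-, 0011-, 01-10*, 1-100, 1-111, 10-11, 100-1
[col 2] 0--10
Prime implicants: -0001, -0111, -1010, 0--10, 0-001, 000-0, 0000-, 0011-, 1-100, 1-111, 10-11, 100-1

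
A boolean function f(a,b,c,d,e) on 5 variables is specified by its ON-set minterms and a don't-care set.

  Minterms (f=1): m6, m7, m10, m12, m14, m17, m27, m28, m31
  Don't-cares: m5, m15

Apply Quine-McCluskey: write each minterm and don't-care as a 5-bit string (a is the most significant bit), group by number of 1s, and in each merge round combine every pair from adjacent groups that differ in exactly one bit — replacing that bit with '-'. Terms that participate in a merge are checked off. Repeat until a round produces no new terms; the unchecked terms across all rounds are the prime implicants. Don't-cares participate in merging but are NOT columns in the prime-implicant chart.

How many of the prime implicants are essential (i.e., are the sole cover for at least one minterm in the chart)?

Round 0: 00101✓ 00110✓ 00111✓ 01010✓ 01100✓ 01110✓ 01111✓ 10001 11011✓ 11100✓ 11111✓
Round 1: -1100 -1111 0-110✓ 0-111✓ 001-1 0011-✓ 01-10 011-0 0111-✓ 11-11
Round 2: 0-11-
PIs = {-1100, -1111, 0-11-, 001-1, 01-10, 011-0, 10001, 11-11}
Coverage chart:
  m6: 0-11- ←essential
  m7: 0-11-,001-1
  m10: 01-10 ←essential
  m12: -1100,011-0
  m14: 0-11-,01-10,011-0
  m17: 10001 ←essential
  m27: 11-11 ←essential
  m28: -1100 ←essential
  m31: -1111,11-11
Essential: -1100, 0-11-, 01-10, 10001, 11-11

5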